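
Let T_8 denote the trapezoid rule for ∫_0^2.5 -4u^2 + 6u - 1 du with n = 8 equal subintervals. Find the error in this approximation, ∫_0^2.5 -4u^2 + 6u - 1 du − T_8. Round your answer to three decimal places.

0.163

Exact integral: ∫_0^2.5 f(u) du ≈ -4.58333.
T_8 = -4.74609375.
Error ≈ -4.58333 − (-4.74609375) ≈ 0.163.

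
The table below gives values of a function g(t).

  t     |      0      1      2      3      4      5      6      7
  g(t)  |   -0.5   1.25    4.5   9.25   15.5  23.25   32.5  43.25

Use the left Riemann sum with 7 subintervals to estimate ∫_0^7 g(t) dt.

Δt = 1.
Sum = 1·[(-0.5) + 1.25 + 4.5 + 9.25 + 15.5 + 23.25 + 32.5] = 85.75.

85.75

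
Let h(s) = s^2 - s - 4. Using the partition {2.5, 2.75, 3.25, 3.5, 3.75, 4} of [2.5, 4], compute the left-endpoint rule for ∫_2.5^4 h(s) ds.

Subinterval widths: 0.25, 0.5, 0.25, 0.25, 0.25.
Left endpoints: 2.5, 2.75, 3.25, 3.5, 3.75.
h(2.5) = -0.25, h(2.75) = 0.8125, h(3.25) = 3.3125, h(3.5) = 4.75, h(3.75) = 6.3125.
Sum = Σ Δs_i · h(s_i).
Sum = 3.9375.

3.9375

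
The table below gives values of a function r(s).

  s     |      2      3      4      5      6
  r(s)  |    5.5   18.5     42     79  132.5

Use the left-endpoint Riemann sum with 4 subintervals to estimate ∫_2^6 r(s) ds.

Δs = 1.
Sum = 1·[5.5 + 18.5 + 42 + 79] = 145.

145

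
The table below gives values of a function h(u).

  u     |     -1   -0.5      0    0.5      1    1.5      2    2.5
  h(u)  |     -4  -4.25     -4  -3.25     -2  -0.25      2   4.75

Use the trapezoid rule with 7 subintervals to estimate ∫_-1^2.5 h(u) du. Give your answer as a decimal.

-5.6875

Δu = 0.5.
T_7 = (0.5/2)·[(-4) + 2·(-4.25) + 2·(-4) + 2·(-3.25) + 2·(-2) + 2·(-0.25) + 2·2 + 4.75] = -5.6875.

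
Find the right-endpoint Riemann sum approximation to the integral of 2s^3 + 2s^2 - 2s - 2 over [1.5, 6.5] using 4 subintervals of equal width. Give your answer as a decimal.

1437.5

Δs = (6.5 − 1.5)/4 = 1.25.
Right endpoints: 2.75, 4, 5.25, 6.5.
f(2.75) = 49.21875, f(4) = 150, f(5.25) = 332.03125, f(6.5) = 618.75.
Sum = Δs · [f(2.75) + f(4) + f(5.25) + f(6.5)].
Sum = 1437.5.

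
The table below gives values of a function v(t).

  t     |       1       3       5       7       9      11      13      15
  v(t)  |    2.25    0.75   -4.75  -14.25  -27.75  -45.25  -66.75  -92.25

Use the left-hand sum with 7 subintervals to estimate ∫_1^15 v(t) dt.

Δt = 2.
Sum = 2·[2.25 + 0.75 + (-4.75) + (-14.25) + (-27.75) + (-45.25) + (-66.75)] = -311.5.

-311.5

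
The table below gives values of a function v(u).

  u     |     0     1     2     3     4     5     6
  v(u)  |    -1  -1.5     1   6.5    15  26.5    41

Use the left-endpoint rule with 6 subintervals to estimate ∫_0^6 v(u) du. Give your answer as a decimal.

46.5

Δu = 1.
Sum = 1·[(-1) + (-1.5) + 1 + 6.5 + 15 + 26.5] = 46.5.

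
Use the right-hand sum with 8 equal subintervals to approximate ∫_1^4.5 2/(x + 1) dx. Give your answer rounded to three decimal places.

1.891

Δx = (4.5 − 1)/8 = 0.4375.
Right endpoints: 1.4375, 1.875, 2.3125, 2.75, 3.1875, 3.625, 4.0625, 4.5.
f(1.4375) = 32/39, f(1.875) = 16/23, f(2.3125) = 32/53, f(2.75) = 8/15, f(3.1875) = 32/67, f(3.625) = 16/37, f(4.0625) = 32/81, f(4.5) = 4/11.
Sum = Δx · [f(1.4375) + f(1.875) + f(2.3125) + ...].
Sum ≈ 1.891.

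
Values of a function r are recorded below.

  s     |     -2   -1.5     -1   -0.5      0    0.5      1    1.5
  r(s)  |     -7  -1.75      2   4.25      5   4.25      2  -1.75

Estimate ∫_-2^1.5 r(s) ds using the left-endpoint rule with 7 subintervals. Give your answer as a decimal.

4.375

Δs = 0.5.
Sum = 0.5·[(-7) + (-1.75) + 2 + 4.25 + 5 + 4.25 + 2] = 4.375.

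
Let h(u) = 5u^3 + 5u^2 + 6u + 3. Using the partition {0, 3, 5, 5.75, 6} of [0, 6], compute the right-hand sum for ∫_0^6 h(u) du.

3358.76953125

Subinterval widths: 3, 2, 0.75, 0.25.
Right endpoints: 3, 5, 5.75, 6.
h(3) = 201, h(5) = 783, h(5.75) = 1153.359375, h(6) = 1299.
Sum = Σ Δu_i · h(u_i).
Sum = 3358.76953125.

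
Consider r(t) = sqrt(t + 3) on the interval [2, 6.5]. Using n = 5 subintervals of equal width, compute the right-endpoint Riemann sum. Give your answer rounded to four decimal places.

12.4437

Δt = (6.5 − 2)/5 = 0.9.
Right endpoints: 2.9, 3.8, 4.7, 5.6, 6.5.
r(2.9) ≈ 2.4290, r(3.8) ≈ 2.6077, r(4.7) ≈ 2.7749, r(5.6) ≈ 2.9326, r(6.5) ≈ 3.0822.
Sum = Δt · [r(2.9) + r(3.8) + r(4.7) + r(5.6) + r(6.5)].
Sum ≈ 12.4437.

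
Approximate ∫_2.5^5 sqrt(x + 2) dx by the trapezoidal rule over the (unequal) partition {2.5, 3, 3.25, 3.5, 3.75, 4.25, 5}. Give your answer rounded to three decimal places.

Subinterval widths: 0.5, 0.25, 0.25, 0.25, 0.5, 0.75.
f(2.5) ≈ 2.121, f(3) ≈ 2.236, f(3.25) ≈ 2.291, f(3.5) ≈ 2.345, f(3.75) ≈ 2.398, f(4.25) ≈ 2.500, f(5) ≈ 2.646.
On each subinterval the trapezoid contributes (Δx_i/2)·[f(x_{i-1}) + f(x_i)].
Sum ≈ 5.982.

5.982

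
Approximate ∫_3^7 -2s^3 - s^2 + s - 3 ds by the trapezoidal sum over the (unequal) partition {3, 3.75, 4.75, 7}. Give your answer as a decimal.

-1332.0625

Subinterval widths: 0.75, 1, 2.25.
f(3) = -63, f(3.75) = -118.78125, f(4.75) = -235.15625, f(7) = -731.
On each subinterval the trapezoid contributes (Δs_i/2)·[f(s_{i-1}) + f(s_i)].
Sum = -1332.0625.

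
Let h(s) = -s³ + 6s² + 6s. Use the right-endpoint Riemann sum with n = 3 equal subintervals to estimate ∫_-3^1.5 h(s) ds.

Δs = (1.5 − (-3))/3 = 1.5.
Right endpoints: -1.5, 0, 1.5.
h(-1.5) = 7.875, h(0) = 0, h(1.5) = 19.125.
Sum = Δs · [h(-1.5) + h(0) + h(1.5)].
Sum = 40.5.

40.5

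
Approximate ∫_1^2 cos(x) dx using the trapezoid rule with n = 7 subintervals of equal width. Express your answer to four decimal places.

Δx = (2 − 1)/7 = 1/7.
f(1) ≈ 0.5403, f(8/7) ≈ 0.4150, f(9/7) ≈ 0.2812, f(10/7) ≈ 0.1417, f(11/7) ≈ -0.0006, f(12/7) ≈ -0.1430, f(13/7) ≈ -0.2824, f(2) ≈ -0.4161.
T_7 = (Δx/2)·[f(x_0) + 2f(x_1) + ... + 2f(x_{6}) + f(x_7)].
Sum ≈ 0.0677.

0.0677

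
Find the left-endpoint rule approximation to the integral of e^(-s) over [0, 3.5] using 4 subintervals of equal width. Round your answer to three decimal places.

Δs = (3.5 − 0)/4 = 0.875.
Left endpoints: 0, 0.875, 1.75, 2.625.
f(0) ≈ 1.000, f(0.875) ≈ 0.417, f(1.75) ≈ 0.174, f(2.625) ≈ 0.072.
Sum = Δs · [f(0) + f(0.875) + f(1.75) + f(2.625)].
Sum ≈ 1.455.

1.455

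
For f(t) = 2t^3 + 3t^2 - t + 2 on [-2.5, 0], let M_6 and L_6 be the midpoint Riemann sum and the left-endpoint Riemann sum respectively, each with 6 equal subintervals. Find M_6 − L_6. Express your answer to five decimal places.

M_6 ≈ 4.3815104.
L_6 ≈ 1.8098958.
M_6 − L_6 ≈ 2.57161.

2.57161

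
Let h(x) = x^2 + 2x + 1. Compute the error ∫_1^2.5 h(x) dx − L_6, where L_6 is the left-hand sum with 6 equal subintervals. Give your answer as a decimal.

Exact integral: ∫_1^2.5 h(x) dx = 11.625.
L_6 = 10.609375.
Error = 11.625 − 10.609375 = 1.015625.

1.015625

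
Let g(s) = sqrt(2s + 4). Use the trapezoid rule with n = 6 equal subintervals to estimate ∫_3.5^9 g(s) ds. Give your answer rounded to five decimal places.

22.22925

Δs = (9 − 3.5)/6 = 11/12.
g(3.5) ≈ 3.31662, g(53/12) ≈ 3.58236, g(16/3) ≈ 3.82971, g(6.25) ≈ 4.06202, g(43/6) ≈ 4.28174, g(97/12) ≈ 4.49073, g(9) ≈ 4.69042.
T_6 = (Δs/2)·[g(s_0) + 2g(s_1) + ... + 2g(s_{5}) + g(s_6)].
Sum ≈ 22.22925.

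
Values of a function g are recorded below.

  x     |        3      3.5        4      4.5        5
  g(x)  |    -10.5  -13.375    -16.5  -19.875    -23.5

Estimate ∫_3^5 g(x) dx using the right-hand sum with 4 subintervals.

-36.625

Δx = 0.5.
Sum = 0.5·[(-13.375) + (-16.5) + (-19.875) + (-23.5)] = -36.625.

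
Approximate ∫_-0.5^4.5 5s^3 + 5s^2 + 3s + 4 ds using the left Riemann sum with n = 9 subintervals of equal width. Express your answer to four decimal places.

Δs = (4.5 − (-0.5))/9 = 5/9.
Left endpoints: -0.5, 1/18, 11/18, 7/6, 31/18, 41/18, 17/6, 61/18, 71/18.
f(-0.5) = 3.125, f(1/18) = 24395/5832, f(11/18) = 51565/5832, f(7/6) = 4805/216, f(31/18) = 288905/5832, f(41/18) = 559075/5832, f(17/6) = 35935/216, f(61/18) = 1552415/5832, f(71/18) = 2335585/5832.
Sum = Δs · [f(-0.5) + f(1/18) + f(11/18) + ...].
Sum ≈ 564.9048.

564.9048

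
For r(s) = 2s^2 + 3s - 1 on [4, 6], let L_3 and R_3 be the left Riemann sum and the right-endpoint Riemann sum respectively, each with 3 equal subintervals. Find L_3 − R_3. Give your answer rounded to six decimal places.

-30.666667

L_3 ≈ 114.29629630.
R_3 ≈ 144.96296296.
L_3 − R_3 ≈ -30.666667.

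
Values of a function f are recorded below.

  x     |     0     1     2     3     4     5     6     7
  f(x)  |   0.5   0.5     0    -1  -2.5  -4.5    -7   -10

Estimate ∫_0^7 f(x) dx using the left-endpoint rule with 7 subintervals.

-14

Δx = 1.
Sum = 1·[0.5 + 0.5 + 0 + (-1) + (-2.5) + (-4.5) + (-7)] = -14.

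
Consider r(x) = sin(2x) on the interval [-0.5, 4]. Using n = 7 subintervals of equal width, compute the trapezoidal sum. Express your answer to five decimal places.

Δx = (4 − (-0.5))/7 = 9/14.
r(-0.5) ≈ -0.84147, r(1/7) ≈ 0.28184, r(11/14) ≈ 1.00000, r(10/7) ≈ 0.28063, r(29/14) ≈ -0.84215, r(19/7) ≈ -0.75432, r(47/14) ≈ 0.41787, r(4) ≈ 0.98936.
T_7 = (Δx/2)·[r(x_0) + 2r(x_1) + ... + 2r(x_{6}) + r(x_7)].
Sum ≈ 0.29431.

0.29431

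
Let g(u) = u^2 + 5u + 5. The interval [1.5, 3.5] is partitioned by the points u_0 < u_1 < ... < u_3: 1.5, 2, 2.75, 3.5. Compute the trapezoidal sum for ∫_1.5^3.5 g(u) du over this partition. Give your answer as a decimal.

Subinterval widths: 0.5, 0.75, 0.75.
g(1.5) = 14.75, g(2) = 19, g(2.75) = 26.3125, g(3.5) = 34.75.
On each subinterval the trapezoid contributes (Δu_i/2)·[g(u_{i-1}) + g(u_i)].
Sum = 48.328125.

48.328125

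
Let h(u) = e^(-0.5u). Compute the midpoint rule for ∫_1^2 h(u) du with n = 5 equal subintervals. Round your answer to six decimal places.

0.477104

Δu = (2 − 1)/5 = 0.2.
Midpoints: 1.1, 1.3, 1.5, 1.7, 1.9.
h(1.1) ≈ 0.576950, h(1.3) ≈ 0.522046, h(1.5) ≈ 0.472367, h(1.7) ≈ 0.427415, h(1.9) ≈ 0.386741.
Sum = Δu · [h(1.1) + h(1.3) + h(1.5) + h(1.7) + h(1.9)].
Sum ≈ 0.477104.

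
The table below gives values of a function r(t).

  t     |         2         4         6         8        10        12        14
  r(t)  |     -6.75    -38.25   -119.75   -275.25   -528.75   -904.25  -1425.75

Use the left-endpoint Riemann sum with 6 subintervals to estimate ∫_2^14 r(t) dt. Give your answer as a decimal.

-3746

Δt = 2.
Sum = 2·[(-6.75) + (-38.25) + (-119.75) + (-275.25) + (-528.75) + (-904.25)] = -3746.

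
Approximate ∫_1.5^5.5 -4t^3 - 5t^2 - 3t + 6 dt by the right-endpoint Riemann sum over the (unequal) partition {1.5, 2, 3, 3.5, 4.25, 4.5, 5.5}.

Subinterval widths: 0.5, 1, 0.5, 0.75, 0.25, 1.
Right endpoints: 2, 3, 3.5, 4.25, 4.5, 5.5.
f(2) = -52, f(3) = -156, f(3.5) = -237.25, f(4.25) = -404.125, f(4.5) = -473.25, f(5.5) = -827.25.
Sum = Σ Δt_i · f(t_i).
Sum = -1549.28125.

-1549.28125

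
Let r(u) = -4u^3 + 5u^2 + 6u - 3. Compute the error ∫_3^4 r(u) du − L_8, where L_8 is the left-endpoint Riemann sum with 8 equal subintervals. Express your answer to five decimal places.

Exact integral: ∫_3^4 r(u) du ≈ -95.3333333.
L_8 = -88.7421875.
Error ≈ -95.3333333 − (-88.7421875) ≈ -6.59115.

-6.59115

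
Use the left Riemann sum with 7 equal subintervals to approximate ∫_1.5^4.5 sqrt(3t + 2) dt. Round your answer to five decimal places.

Δt = (4.5 − 1.5)/7 = 3/7.
Left endpoints: 1.5, 27/14, 33/14, 39/14, 45/14, 51/14, 57/14.
f(1.5) ≈ 2.54951, f(27/14) ≈ 2.79029, f(33/14) ≈ 3.01188, f(39/14) ≈ 3.21825, f(45/14) ≈ 3.41216, f(51/14) ≈ 3.59563, f(57/14) ≈ 3.77018.
Sum = Δt · [f(1.5) + f(27/14) + f(33/14) + ...].
Sum ≈ 9.57768.

9.57768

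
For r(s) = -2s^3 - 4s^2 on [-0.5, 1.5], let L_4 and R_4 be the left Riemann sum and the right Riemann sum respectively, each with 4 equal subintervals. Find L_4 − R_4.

L_4 = -4.
R_4 = -11.5.
L_4 − R_4 = 7.5.

7.5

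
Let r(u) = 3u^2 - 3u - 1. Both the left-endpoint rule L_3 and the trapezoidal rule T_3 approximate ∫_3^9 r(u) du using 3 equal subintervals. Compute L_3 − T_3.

-198

L_3 = 402.
T_3 = 600.
L_3 − T_3 = -198.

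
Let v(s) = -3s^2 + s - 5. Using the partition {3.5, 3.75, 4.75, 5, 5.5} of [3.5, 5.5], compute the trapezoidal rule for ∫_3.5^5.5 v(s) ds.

Subinterval widths: 0.25, 1, 0.25, 0.5.
v(3.5) = -38.25, v(3.75) = -43.4375, v(4.75) = -67.9375, v(5) = -75, v(5.5) = -90.25.
On each subinterval the trapezoid contributes (Δs_i/2)·[v(s_{i-1}) + v(s_i)].
Sum = -125.078125.

-125.078125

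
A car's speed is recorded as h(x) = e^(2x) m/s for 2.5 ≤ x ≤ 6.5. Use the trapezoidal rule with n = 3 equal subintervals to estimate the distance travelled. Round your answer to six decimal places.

Δx = (6.5 − 2.5)/3 = 4/3.
h(2.5) ≈ 148.413159, h(23/6) ≈ 2135.949733, h(31/6) ≈ 30740.409344, h(6.5) ≈ 442413.392009.
T_3 = (Δx/2)·[h(x_0) + 2h(x_1) + 2h(x_2) + h(x_3)].
Sum ≈ 338876.348882.

338876.348882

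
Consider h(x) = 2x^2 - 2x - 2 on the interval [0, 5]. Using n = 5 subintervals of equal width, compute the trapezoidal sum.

Δx = (5 − 0)/5 = 1.
h(0) = -2, h(1) = -2, h(2) = 2, h(3) = 10, h(4) = 22, h(5) = 38.
T_5 = (Δx/2)·[h(x_0) + 2h(x_1) + ... + 2h(x_{4}) + h(x_5)].
Sum = 50.

50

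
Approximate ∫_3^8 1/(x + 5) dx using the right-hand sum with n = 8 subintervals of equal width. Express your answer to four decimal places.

0.4708

Δx = (8 − 3)/8 = 0.625.
Right endpoints: 3.625, 4.25, 4.875, 5.5, 6.125, 6.75, 7.375, 8.
f(3.625) = 8/69, f(4.25) = 4/37, f(4.875) = 8/79, f(5.5) = 2/21, f(6.125) = 8/89, f(6.75) = 4/47, f(7.375) = 8/99, f(8) = 1/13.
Sum = Δx · [f(3.625) + f(4.25) + f(4.875) + ...].
Sum ≈ 0.4708.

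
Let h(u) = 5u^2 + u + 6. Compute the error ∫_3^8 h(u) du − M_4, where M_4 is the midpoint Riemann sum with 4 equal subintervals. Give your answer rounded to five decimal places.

Exact integral: ∫_3^8 h(u) du ≈ 865.8333333.
M_4 = 862.578125.
Error ≈ 865.8333333 − 862.578125 ≈ 3.25521.

3.25521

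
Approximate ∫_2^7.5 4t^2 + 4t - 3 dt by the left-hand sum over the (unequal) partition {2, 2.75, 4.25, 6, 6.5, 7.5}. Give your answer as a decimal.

498.5625

Subinterval widths: 0.75, 1.5, 1.75, 0.5, 1.
Left endpoints: 2, 2.75, 4.25, 6, 6.5.
f(2) = 21, f(2.75) = 38.25, f(4.25) = 86.25, f(6) = 165, f(6.5) = 192.
Sum = Σ Δt_i · f(t_i).
Sum = 498.5625.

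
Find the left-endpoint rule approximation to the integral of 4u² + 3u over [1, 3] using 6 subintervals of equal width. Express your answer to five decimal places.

40.48148

Δu = (3 − 1)/6 = 1/3.
Left endpoints: 1, 4/3, 5/3, 2, 7/3, 8/3.
f(1) = 7, f(4/3) = 100/9, f(5/3) = 145/9, f(2) = 22, f(7/3) = 259/9, f(8/3) = 328/9.
Sum = Δu · [f(1) + f(4/3) + f(5/3) + ...].
Sum ≈ 40.48148.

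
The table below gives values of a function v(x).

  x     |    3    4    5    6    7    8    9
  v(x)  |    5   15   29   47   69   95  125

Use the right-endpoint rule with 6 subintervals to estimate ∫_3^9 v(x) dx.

380

Δx = 1.
Sum = 1·[15 + 29 + 47 + 69 + 95 + 125] = 380.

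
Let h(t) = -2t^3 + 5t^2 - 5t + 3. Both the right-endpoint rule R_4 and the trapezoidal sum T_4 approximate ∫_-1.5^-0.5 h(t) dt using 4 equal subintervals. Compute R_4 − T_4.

R_4 = 13.34375.
T_4 = 16.03125.
R_4 − T_4 = -2.6875.

-2.6875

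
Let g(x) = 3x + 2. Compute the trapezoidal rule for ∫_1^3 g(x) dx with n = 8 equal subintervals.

Δx = (3 − 1)/8 = 0.25.
g(1) = 5, g(1.25) = 5.75, g(1.5) = 6.5, g(1.75) = 7.25, g(2) = 8, g(2.25) = 8.75, g(2.5) = 9.5, g(2.75) = 10.25, g(3) = 11.
T_8 = (Δx/2)·[g(x_0) + 2g(x_1) + ... + 2g(x_{7}) + g(x_8)].
Sum = 16.

16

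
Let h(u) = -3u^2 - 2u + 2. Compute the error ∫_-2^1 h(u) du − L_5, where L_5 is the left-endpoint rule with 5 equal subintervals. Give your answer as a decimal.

1.44

Exact integral: ∫_-2^1 h(u) du = 0.
L_5 = -1.44.
Error = 0 − (-1.44) = 1.44.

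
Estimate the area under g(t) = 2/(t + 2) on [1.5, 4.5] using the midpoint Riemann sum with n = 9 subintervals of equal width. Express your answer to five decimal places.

1.23754

Δt = (4.5 − 1.5)/9 = 1/3.
Midpoints: 5/3, 2, 7/3, 8/3, 3, 10/3, 11/3, 4, 13/3.
g(5/3) = 6/11, g(2) = 0.5, g(7/3) = 6/13, g(8/3) = 3/7, g(3) = 0.4, g(10/3) = 0.375, g(11/3) = 6/17, g(4) = 1/3, g(13/3) = 6/19.
Sum = Δt · [g(5/3) + g(2) + g(7/3) + ...].
Sum ≈ 1.23754.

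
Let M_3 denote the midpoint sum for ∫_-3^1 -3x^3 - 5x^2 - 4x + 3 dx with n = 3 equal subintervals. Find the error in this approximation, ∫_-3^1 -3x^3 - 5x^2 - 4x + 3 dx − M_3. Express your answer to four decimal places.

Exact integral: ∫_-3^1 f(x) dx ≈ 41.333333.
M_3 ≈ 38.962963.
Error ≈ 41.333333 − 38.962963 ≈ 2.3704.

2.3704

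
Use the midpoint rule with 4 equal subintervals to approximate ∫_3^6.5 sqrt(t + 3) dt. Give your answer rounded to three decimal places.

9.724

Δt = (6.5 − 3)/4 = 0.875.
Midpoints: 3.4375, 4.3125, 5.1875, 6.0625.
f(3.4375) ≈ 2.537, f(4.3125) ≈ 2.704, f(5.1875) ≈ 2.861, f(6.0625) ≈ 3.010.
Sum = Δt · [f(3.4375) + f(4.3125) + f(5.1875) + f(6.0625)].
Sum ≈ 9.724.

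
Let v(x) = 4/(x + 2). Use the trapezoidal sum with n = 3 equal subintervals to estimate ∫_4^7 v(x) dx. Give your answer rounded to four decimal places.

Δx = (7 − 4)/3 = 1.
v(4) = 2/3, v(5) = 4/7, v(6) = 0.5, v(7) = 4/9.
T_3 = (Δx/2)·[v(x_0) + 2v(x_1) + 2v(x_2) + v(x_3)].
Sum ≈ 1.6270.

1.6270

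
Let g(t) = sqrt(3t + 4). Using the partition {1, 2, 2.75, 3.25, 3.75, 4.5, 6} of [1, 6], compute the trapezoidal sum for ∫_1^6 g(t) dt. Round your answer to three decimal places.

Subinterval widths: 1, 0.75, 0.5, 0.5, 0.75, 1.5.
g(1) ≈ 2.646, g(2) ≈ 3.162, g(2.75) ≈ 3.500, g(3.25) ≈ 3.708, g(3.75) ≈ 3.905, g(4.5) ≈ 4.183, g(6) ≈ 4.690.
On each subinterval the trapezoid contributes (Δt_i/2)·[g(t_{i-1}) + g(t_i)].
Sum ≈ 18.796.

18.796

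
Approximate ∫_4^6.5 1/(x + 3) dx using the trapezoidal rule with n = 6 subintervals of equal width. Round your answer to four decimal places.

Δx = (6.5 − 4)/6 = 5/12.
f(4) = 1/7, f(53/12) = 12/89, f(29/6) = 6/47, f(5.25) = 4/33, f(17/3) = 3/26, f(73/12) = 12/109, f(6.5) = 2/19.
T_6 = (Δx/2)·[f(x_0) + 2f(x_1) + ... + 2f(x_{5}) + f(x_6)].
Sum ≈ 0.3055.

0.3055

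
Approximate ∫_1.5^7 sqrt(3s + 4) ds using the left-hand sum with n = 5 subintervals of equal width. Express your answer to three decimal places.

Δs = (7 − 1.5)/5 = 1.1.
Left endpoints: 1.5, 2.6, 3.7, 4.8, 5.9.
f(1.5) ≈ 2.915, f(2.6) ≈ 3.435, f(3.7) ≈ 3.886, f(4.8) ≈ 4.290, f(5.9) ≈ 4.658.
Sum = Δs · [f(1.5) + f(2.6) + f(3.7) + f(4.8) + f(5.9)].
Sum ≈ 21.103.

21.103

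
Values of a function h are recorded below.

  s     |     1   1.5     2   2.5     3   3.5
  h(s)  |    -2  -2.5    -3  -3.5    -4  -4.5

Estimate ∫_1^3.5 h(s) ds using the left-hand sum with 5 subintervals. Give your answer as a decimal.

Δs = 0.5.
Sum = 0.5·[(-2) + (-2.5) + (-3) + (-3.5) + (-4)] = -7.5.

-7.5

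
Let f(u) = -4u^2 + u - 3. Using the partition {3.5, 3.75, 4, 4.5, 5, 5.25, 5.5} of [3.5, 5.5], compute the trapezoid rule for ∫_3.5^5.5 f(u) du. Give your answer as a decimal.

-161.875

Subinterval widths: 0.25, 0.25, 0.5, 0.5, 0.25, 0.25.
f(3.5) = -48.5, f(3.75) = -55.5, f(4) = -63, f(4.5) = -79.5, f(5) = -98, f(5.25) = -108, f(5.5) = -118.5.
On each subinterval the trapezoid contributes (Δu_i/2)·[f(u_{i-1}) + f(u_i)].
Sum = -161.875.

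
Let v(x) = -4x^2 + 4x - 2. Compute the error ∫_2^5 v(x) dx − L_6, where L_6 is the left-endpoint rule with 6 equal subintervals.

Exact integral: ∫_2^5 v(x) dx = -120.
L_6 = -102.5.
Error = -120 − (-102.5) = -17.5.

-17.5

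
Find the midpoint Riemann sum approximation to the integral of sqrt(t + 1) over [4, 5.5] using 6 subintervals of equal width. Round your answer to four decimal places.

Δt = (5.5 − 4)/6 = 0.25.
Midpoints: 4.125, 4.375, 4.625, 4.875, 5.125, 5.375.
f(4.125) ≈ 2.2638, f(4.375) ≈ 2.3184, f(4.625) ≈ 2.3717, f(4.875) ≈ 2.4238, f(5.125) ≈ 2.4749, f(5.375) ≈ 2.5249.
Sum = Δt · [f(4.125) + f(4.375) + f(4.625) + ...].
Sum ≈ 3.5944.

3.5944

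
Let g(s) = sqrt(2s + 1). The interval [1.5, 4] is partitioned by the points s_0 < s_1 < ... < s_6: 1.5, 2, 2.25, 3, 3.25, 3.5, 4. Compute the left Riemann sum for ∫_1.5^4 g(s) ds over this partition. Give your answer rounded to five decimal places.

6.07823

Subinterval widths: 0.5, 0.25, 0.75, 0.25, 0.25, 0.5.
Left endpoints: 1.5, 2, 2.25, 3, 3.25, 3.5.
g(1.5) ≈ 2.00000, g(2) ≈ 2.23607, g(2.25) ≈ 2.34521, g(3) ≈ 2.64575, g(3.25) ≈ 2.73861, g(3.5) ≈ 2.82843.
Sum = Σ Δs_i · g(s_i).
Sum ≈ 6.07823.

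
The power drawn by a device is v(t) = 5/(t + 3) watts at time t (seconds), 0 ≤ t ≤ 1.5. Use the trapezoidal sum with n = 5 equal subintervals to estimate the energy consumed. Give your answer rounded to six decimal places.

2.029637

Δt = (1.5 − 0)/5 = 0.3.
v(0) = 5/3, v(0.3) = 50/33, v(0.6) = 25/18, v(0.9) = 50/39, v(1.2) = 25/21, v(1.5) = 10/9.
T_5 = (Δt/2)·[v(t_0) + 2v(t_1) + ... + 2v(t_{4}) + v(t_5)].
Sum ≈ 2.029637.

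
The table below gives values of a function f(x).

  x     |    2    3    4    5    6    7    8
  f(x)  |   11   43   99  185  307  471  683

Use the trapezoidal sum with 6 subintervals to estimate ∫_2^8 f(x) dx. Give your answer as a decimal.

Δx = 1.
T_6 = (1/2)·[11 + 2·43 + 2·99 + 2·185 + 2·307 + 2·471 + 683] = 1452.

1452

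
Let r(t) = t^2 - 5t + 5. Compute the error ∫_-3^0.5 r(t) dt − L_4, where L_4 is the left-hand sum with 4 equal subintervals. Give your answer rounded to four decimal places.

Exact integral: ∫_-3^0.5 r(t) dt ≈ 48.416667.
L_4 = 60.34765625.
Error ≈ 48.416667 − 60.34765625 ≈ -11.9310.

-11.9310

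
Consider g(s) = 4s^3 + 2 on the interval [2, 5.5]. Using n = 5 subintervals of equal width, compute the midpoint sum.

Δs = (5.5 − 2)/5 = 0.7.
Midpoints: 2.35, 3.05, 3.75, 4.45, 5.15.
g(2.35) = 53.9115, g(3.05) = 115.4905, g(3.75) = 212.9375, g(4.45) = 354.4845, g(5.15) = 548.3635.
Sum = Δs · [g(2.35) + g(3.05) + g(3.75) + g(4.45) + g(5.15)].
Sum = 899.63125.

899.63125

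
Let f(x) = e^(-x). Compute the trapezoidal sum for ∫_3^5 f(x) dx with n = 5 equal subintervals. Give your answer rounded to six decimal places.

Δx = (5 − 3)/5 = 0.4.
f(3) ≈ 0.049787, f(3.4) ≈ 0.033373, f(3.8) ≈ 0.022371, f(4.2) ≈ 0.014996, f(4.6) ≈ 0.010052, f(5) ≈ 0.006738.
T_5 = (Δx/2)·[f(x_0) + 2f(x_1) + ... + 2f(x_{4}) + f(x_5)].
Sum ≈ 0.043622.

0.043622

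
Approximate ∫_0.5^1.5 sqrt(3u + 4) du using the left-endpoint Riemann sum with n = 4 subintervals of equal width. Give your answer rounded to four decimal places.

Δu = (1.5 − 0.5)/4 = 0.25.
Left endpoints: 0.5, 0.75, 1, 1.25.
f(0.5) ≈ 2.3452, f(0.75) ≈ 2.5000, f(1) ≈ 2.6458, f(1.25) ≈ 2.7839.
Sum = Δu · [f(0.5) + f(0.75) + f(1) + f(1.25)].
Sum ≈ 2.5687.

2.5687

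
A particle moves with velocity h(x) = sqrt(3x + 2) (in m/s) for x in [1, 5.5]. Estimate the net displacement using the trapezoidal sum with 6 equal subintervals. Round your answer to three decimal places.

15.183

Δx = (5.5 − 1)/6 = 0.75.
h(1) ≈ 2.236, h(1.75) ≈ 2.693, h(2.5) ≈ 3.082, h(3.25) ≈ 3.428, h(4) ≈ 3.742, h(4.75) ≈ 4.031, h(5.5) ≈ 4.301.
T_6 = (Δx/2)·[h(x_0) + 2h(x_1) + ... + 2h(x_{5}) + h(x_6)].
Sum ≈ 15.183.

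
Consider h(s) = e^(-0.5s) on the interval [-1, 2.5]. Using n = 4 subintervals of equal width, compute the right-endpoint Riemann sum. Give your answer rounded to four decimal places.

Δs = (2.5 − (-1))/4 = 0.875.
Right endpoints: -0.125, 0.75, 1.625, 2.5.
h(-0.125) ≈ 1.0645, h(0.75) ≈ 0.6873, h(1.625) ≈ 0.4437, h(2.5) ≈ 0.2865.
Sum = Δs · [h(-0.125) + h(0.75) + h(1.625) + h(2.5)].
Sum ≈ 2.1718.

2.1718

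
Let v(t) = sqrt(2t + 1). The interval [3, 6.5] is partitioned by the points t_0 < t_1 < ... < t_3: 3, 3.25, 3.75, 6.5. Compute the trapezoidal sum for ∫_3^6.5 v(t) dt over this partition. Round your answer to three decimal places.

11.240

Subinterval widths: 0.25, 0.5, 2.75.
v(3) ≈ 2.646, v(3.25) ≈ 2.739, v(3.75) ≈ 2.915, v(6.5) ≈ 3.742.
On each subinterval the trapezoid contributes (Δt_i/2)·[v(t_{i-1}) + v(t_i)].
Sum ≈ 11.240.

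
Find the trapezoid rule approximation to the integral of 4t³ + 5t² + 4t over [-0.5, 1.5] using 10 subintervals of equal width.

14.98

Δt = (1.5 − (-0.5))/10 = 0.2.
f(-0.5) = -1.25, f(-0.3) = -0.858, f(-0.1) = -0.354, f(0.1) = 0.454, f(0.3) = 1.758, f(0.5) = 3.75, f(0.7) = 6.622, f(0.9) = 10.566, f(1.1) = 15.774, f(1.3) = 22.438, f(1.5) = 30.75.
T_10 = (Δt/2)·[f(t_0) + 2f(t_1) + ... + 2f(t_{9}) + f(t_10)].
Sum = 14.98.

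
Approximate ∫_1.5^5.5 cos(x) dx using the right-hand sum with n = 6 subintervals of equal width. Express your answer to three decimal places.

-1.427

Δx = (5.5 − 1.5)/6 = 2/3.
Right endpoints: 13/6, 17/6, 3.5, 25/6, 29/6, 5.5.
f(13/6) ≈ -0.561, f(17/6) ≈ -0.953, f(3.5) ≈ -0.936, f(25/6) ≈ -0.519, f(29/6) ≈ 0.121, f(5.5) ≈ 0.709.
Sum = Δx · [f(13/6) + f(17/6) + f(3.5) + ...].
Sum ≈ -1.427.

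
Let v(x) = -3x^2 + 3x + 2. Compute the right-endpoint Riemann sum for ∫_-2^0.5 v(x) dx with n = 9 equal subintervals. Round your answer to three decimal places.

Δx = (0.5 − (-2))/9 = 5/18.
Right endpoints: -31/18, -13/9, -7/6, -8/9, -11/18, -1/3, -1/18, 2/9, 0.5.
v(-31/18) = -1303/108, v(-13/9) = -232/27, v(-7/6) = -67/12, v(-8/9) = -82/27, v(-11/18) = -103/108, v(-1/3) = 2/3, v(-1/18) = 197/108, v(2/9) = 68/27, v(0.5) = 2.75.
Sum = Δx · [v(-31/18) + v(-13/9) + v(-7/6) + ...].
Sum ≈ -6.242.

-6.242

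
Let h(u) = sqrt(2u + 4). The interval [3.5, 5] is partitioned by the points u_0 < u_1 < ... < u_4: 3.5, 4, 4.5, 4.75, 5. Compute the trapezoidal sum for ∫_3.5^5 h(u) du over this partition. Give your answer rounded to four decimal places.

Subinterval widths: 0.5, 0.5, 0.25, 0.25.
h(3.5) ≈ 3.3166, h(4) ≈ 3.4641, h(4.5) ≈ 3.6056, h(4.75) ≈ 3.6742, h(5) ≈ 3.7417.
On each subinterval the trapezoid contributes (Δu_i/2)·[h(u_{i-1}) + h(u_i)].
Sum ≈ 5.2996.

5.2996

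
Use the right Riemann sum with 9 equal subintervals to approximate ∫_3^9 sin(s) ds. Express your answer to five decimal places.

Δs = (9 − 3)/9 = 2/3.
Right endpoints: 11/3, 13/3, 5, 17/3, 19/3, 7, 23/3, 25/3, 9.
f(11/3) ≈ -0.50128, f(13/3) ≈ -0.92901, f(5) ≈ -0.95892, f(17/3) ≈ -0.57820, f(19/3) ≈ 0.05013, f(7) ≈ 0.65699, f(23/3) ≈ 0.98251, f(25/3) ≈ 0.88729, f(9) ≈ 0.41212.
Sum = Δs · [f(11/3) + f(13/3) + f(5) + ...].
Sum ≈ 0.01441.

0.01441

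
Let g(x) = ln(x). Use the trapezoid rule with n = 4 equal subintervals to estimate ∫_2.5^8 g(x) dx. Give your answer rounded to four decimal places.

Δx = (8 − 2.5)/4 = 1.375.
g(2.5) ≈ 0.9163, g(3.875) ≈ 1.3545, g(5.25) ≈ 1.6582, g(6.625) ≈ 1.8909, g(8) ≈ 2.0794.
T_4 = (Δx/2)·[g(x_0) + 2g(x_1) + 2g(x_2) + 2g(x_3) + g(x_4)].
Sum ≈ 8.8020.

8.8020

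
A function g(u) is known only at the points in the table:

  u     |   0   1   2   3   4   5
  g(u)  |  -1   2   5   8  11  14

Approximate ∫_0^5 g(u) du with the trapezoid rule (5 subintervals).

32.5

Δu = 1.
T_5 = (1/2)·[(-1) + 2·2 + 2·5 + 2·8 + 2·11 + 14] = 32.5.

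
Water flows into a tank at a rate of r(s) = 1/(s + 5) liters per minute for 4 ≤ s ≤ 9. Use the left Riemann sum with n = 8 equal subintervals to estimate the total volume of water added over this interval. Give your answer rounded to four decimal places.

0.4545

Δs = (9 − 4)/8 = 0.625.
Left endpoints: 4, 4.625, 5.25, 5.875, 6.5, 7.125, 7.75, 8.375.
r(4) = 1/9, r(4.625) = 8/77, r(5.25) = 4/41, r(5.875) = 8/87, r(6.5) = 2/23, r(7.125) = 8/97, r(7.75) = 4/51, r(8.375) = 8/107.
Sum = Δs · [r(4) + r(4.625) + r(5.25) + ...].
Sum ≈ 0.4545.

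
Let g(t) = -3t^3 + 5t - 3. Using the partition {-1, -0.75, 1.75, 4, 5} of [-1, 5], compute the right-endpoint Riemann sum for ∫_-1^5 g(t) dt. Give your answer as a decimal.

-773.94140625

Subinterval widths: 0.25, 2.5, 2.25, 1.
Right endpoints: -0.75, 1.75, 4, 5.
g(-0.75) = -5.484375, g(1.75) = -10.328125, g(4) = -175, g(5) = -353.
Sum = Σ Δt_i · g(t_i).
Sum = -773.94140625.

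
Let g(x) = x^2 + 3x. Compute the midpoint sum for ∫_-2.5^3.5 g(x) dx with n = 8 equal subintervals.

28.21875

Δx = (3.5 − (-2.5))/8 = 0.75.
Midpoints: -2.125, -1.375, -0.625, 0.125, 0.875, 1.625, 2.375, 3.125.
g(-2.125) = -1.859375, g(-1.375) = -2.234375, g(-0.625) = -1.484375, g(0.125) = 0.390625, g(0.875) = 3.390625, g(1.625) = 7.515625, g(2.375) = 12.765625, g(3.125) = 19.140625.
Sum = Δx · [g(-2.125) + g(-1.375) + g(-0.625) + ...].
Sum = 28.21875.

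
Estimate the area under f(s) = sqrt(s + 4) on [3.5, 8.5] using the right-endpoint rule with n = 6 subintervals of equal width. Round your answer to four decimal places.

Δs = (8.5 − 3.5)/6 = 5/6.
Right endpoints: 13/3, 31/6, 6, 41/6, 23/3, 8.5.
f(13/3) ≈ 2.8868, f(31/6) ≈ 3.0277, f(6) ≈ 3.1623, f(41/6) ≈ 3.2914, f(23/3) ≈ 3.4157, f(8.5) ≈ 3.5355.
Sum = Δs · [f(13/3) + f(31/6) + f(6) + ...].
Sum ≈ 16.0994.

16.0994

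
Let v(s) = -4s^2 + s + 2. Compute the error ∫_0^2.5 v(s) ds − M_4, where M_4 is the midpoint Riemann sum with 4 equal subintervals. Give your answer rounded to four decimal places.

-0.3255

Exact integral: ∫_0^2.5 v(s) ds ≈ -12.708333.
M_4 = -12.3828125.
Error ≈ -12.708333 − (-12.3828125) ≈ -0.3255.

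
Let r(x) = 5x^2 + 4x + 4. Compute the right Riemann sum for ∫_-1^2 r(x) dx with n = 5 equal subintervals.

Δx = (2 − (-1))/5 = 0.6.
Right endpoints: -0.4, 0.2, 0.8, 1.4, 2.
r(-0.4) = 3.2, r(0.2) = 5, r(0.8) = 10.4, r(1.4) = 19.4, r(2) = 32.
Sum = Δx · [r(-0.4) + r(0.2) + r(0.8) + r(1.4) + r(2)].
Sum = 42.

42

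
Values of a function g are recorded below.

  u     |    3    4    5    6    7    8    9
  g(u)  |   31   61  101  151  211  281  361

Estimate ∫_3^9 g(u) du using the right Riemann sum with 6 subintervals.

1166

Δu = 1.
Sum = 1·[61 + 101 + 151 + 211 + 281 + 361] = 1166.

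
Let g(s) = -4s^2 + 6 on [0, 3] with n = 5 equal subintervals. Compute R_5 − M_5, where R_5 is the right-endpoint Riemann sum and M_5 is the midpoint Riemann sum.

R_5 = -29.52.
M_5 = -17.64.
R_5 − M_5 = -11.88.

-11.88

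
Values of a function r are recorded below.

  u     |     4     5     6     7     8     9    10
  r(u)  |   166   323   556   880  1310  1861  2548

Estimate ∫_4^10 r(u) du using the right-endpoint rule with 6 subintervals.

Δu = 1.
Sum = 1·[323 + 556 + 880 + 1310 + 1861 + 2548] = 7478.

7478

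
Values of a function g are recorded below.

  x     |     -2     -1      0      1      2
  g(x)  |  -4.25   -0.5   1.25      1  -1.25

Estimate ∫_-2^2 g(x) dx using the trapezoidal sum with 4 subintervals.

-1

Δx = 1.
T_4 = (1/2)·[(-4.25) + 2·(-0.5) + 2·1.25 + 2·1 + (-1.25)] = -1.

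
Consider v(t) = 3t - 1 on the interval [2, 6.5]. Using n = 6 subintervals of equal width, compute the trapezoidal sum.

Δt = (6.5 − 2)/6 = 0.75.
v(2) = 5, v(2.75) = 7.25, v(3.5) = 9.5, v(4.25) = 11.75, v(5) = 14, v(5.75) = 16.25, v(6.5) = 18.5.
T_6 = (Δt/2)·[v(t_0) + 2v(t_1) + ... + 2v(t_{5}) + v(t_6)].
Sum = 52.875.

52.875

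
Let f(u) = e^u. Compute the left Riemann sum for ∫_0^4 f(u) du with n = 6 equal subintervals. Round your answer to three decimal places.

Δu = (4 − 0)/6 = 2/3.
Left endpoints: 0, 2/3, 4/3, 2, 8/3, 10/3.
f(0) ≈ 1.000, f(2/3) ≈ 1.948, f(4/3) ≈ 3.794, f(2) ≈ 7.389, f(8/3) ≈ 14.392, f(10/3) ≈ 28.032.
Sum = Δu · [f(0) + f(2/3) + f(4/3) + ...].
Sum ≈ 37.703.

37.703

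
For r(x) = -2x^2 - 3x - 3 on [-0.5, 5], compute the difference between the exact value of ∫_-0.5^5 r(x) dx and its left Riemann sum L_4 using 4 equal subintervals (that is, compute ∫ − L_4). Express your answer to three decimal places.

Exact integral: ∫_-0.5^5 r(x) dx ≈ -137.04167.
L_4 = -95.1328125.
Error ≈ -137.04167 − (-95.1328125) ≈ -41.909.

-41.909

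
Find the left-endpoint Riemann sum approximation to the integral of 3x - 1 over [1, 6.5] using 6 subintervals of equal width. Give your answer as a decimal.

Δx = (6.5 − 1)/6 = 11/12.
Left endpoints: 1, 23/12, 17/6, 3.75, 14/3, 67/12.
f(1) = 2, f(23/12) = 4.75, f(17/6) = 7.5, f(3.75) = 10.25, f(14/3) = 13, f(67/12) = 15.75.
Sum = Δx · [f(1) + f(23/12) + f(17/6) + ...].
Sum = 48.8125.

48.8125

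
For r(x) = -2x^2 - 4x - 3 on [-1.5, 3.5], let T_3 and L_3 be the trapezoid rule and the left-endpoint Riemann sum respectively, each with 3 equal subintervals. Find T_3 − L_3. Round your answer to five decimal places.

T_3 ≈ -70.4629630.
L_3 ≈ -37.1296296.
T_3 − L_3 ≈ -33.33333.

-33.33333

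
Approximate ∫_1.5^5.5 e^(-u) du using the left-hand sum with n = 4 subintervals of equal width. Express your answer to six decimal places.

Δu = (5.5 − 1.5)/4 = 1.
Left endpoints: 1.5, 2.5, 3.5, 4.5.
f(1.5) ≈ 0.223130, f(2.5) ≈ 0.082085, f(3.5) ≈ 0.030197, f(4.5) ≈ 0.011109.
Sum = Δu · [f(1.5) + f(2.5) + f(3.5) + f(4.5)].
Sum ≈ 0.346522.

0.346522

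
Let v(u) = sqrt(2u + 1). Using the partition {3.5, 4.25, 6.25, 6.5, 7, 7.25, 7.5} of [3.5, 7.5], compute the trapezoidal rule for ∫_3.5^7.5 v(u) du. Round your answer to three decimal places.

13.772

Subinterval widths: 0.75, 2, 0.25, 0.5, 0.25, 0.25.
v(3.5) ≈ 2.828, v(4.25) ≈ 3.082, v(6.25) ≈ 3.674, v(6.5) ≈ 3.742, v(7) ≈ 3.873, v(7.25) ≈ 3.937, v(7.5) ≈ 4.000.
On each subinterval the trapezoid contributes (Δu_i/2)·[v(u_{i-1}) + v(u_i)].
Sum ≈ 13.772.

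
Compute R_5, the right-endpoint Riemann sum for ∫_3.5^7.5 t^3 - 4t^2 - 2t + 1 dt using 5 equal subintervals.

Δt = (7.5 − 3.5)/5 = 0.8.
Right endpoints: 4.3, 5.1, 5.9, 6.7, 7.5.
f(4.3) = -2.053, f(5.1) = 19.411, f(5.9) = 55.339, f(6.7) = 108.803, f(7.5) = 182.875.
Sum = Δt · [f(4.3) + f(5.1) + f(5.9) + f(6.7) + f(7.5)].
Sum = 291.5.

291.5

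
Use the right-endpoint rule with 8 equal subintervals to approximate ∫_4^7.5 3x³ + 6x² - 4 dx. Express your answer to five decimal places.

3176.92847

Δx = (7.5 − 4)/8 = 0.4375.
Right endpoints: 4.4375, 4.875, 5.3125, 5.75, 6.1875, 6.625, 7.0625, 7.5.
f(4.4375) = 1541285/4096, f(4.875) = 248917/512, f(5.3125) = 2519591/4096, f(5.75) = 764.703125, f(6.1875) = 3835409/4096, f(6.625) = 579415/512, f(7.0625) = 5538131/4096, f(7.5) = 1599.125.
Sum = Δx · [f(4.4375) + f(4.875) + f(5.3125) + ...].
Sum ≈ 3176.92847.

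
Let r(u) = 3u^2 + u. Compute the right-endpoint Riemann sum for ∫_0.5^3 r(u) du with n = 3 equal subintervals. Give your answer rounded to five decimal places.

Δu = (3 − 0.5)/3 = 5/6.
Right endpoints: 4/3, 13/6, 3.
r(4/3) = 20/3, r(13/6) = 16.25, r(3) = 30.
Sum = Δu · [r(4/3) + r(13/6) + r(3)].
Sum ≈ 44.09722.

44.09722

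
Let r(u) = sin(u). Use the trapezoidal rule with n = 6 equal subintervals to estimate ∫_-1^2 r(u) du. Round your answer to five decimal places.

0.93644

Δu = (2 − (-1))/6 = 0.5.
r(-1) ≈ -0.84147, r(-0.5) ≈ -0.47943, r(0) ≈ 0.00000, r(0.5) ≈ 0.47943, r(1) ≈ 0.84147, r(1.5) ≈ 0.99749, r(2) ≈ 0.90930.
T_6 = (Δu/2)·[r(u_0) + 2r(u_1) + ... + 2r(u_{5}) + r(u_6)].
Sum ≈ 0.93644.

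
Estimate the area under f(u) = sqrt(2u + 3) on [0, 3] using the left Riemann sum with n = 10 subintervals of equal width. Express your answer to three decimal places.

7.076

Δu = (3 − 0)/10 = 0.3.
Left endpoints: 0, 0.3, 0.6, 0.9, 1.2, 1.5, 1.8, 2.1, 2.4, 2.7.
f(0) ≈ 1.732, f(0.3) ≈ 1.897, f(0.6) ≈ 2.049, f(0.9) ≈ 2.191, f(1.2) ≈ 2.324, f(1.5) ≈ 2.449, f(1.8) ≈ 2.569, f(2.1) ≈ 2.683, f(2.4) ≈ 2.793, f(2.7) ≈ 2.898.
Sum = Δu · [f(0) + f(0.3) + f(0.6) + ...].
Sum ≈ 7.076.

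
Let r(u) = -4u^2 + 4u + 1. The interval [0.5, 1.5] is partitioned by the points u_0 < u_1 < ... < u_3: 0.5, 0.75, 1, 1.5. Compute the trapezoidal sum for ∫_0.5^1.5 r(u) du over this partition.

0.5625

Subinterval widths: 0.25, 0.25, 0.5.
r(0.5) = 2, r(0.75) = 1.75, r(1) = 1, r(1.5) = -2.
On each subinterval the trapezoid contributes (Δu_i/2)·[r(u_{i-1}) + r(u_i)].
Sum = 0.5625.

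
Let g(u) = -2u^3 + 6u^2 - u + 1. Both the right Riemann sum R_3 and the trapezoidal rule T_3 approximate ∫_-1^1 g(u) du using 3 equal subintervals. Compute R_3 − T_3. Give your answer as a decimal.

R_3 ≈ 4.888889.
T_3 ≈ 6.888889.
R_3 − T_3 = -2.

-2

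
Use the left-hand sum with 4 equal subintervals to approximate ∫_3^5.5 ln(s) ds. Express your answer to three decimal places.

3.386

Δs = (5.5 − 3)/4 = 0.625.
Left endpoints: 3, 3.625, 4.25, 4.875.
f(3) ≈ 1.099, f(3.625) ≈ 1.288, f(4.25) ≈ 1.447, f(4.875) ≈ 1.584.
Sum = Δs · [f(3) + f(3.625) + f(4.25) + f(4.875)].
Sum ≈ 3.386.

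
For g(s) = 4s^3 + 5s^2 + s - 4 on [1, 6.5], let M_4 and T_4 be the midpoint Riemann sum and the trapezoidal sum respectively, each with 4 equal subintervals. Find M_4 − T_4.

-129.98046875

M_4 = 2195.40234375.
T_4 = 2325.3828125.
M_4 − T_4 = -129.98046875.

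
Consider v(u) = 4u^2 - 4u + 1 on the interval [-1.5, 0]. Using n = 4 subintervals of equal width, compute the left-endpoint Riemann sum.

Δu = (0 − (-1.5))/4 = 0.375.
Left endpoints: -1.5, -1.125, -0.75, -0.375.
v(-1.5) = 16, v(-1.125) = 10.5625, v(-0.75) = 6.25, v(-0.375) = 3.0625.
Sum = Δu · [v(-1.5) + v(-1.125) + v(-0.75) + v(-0.375)].
Sum = 13.453125.

13.453125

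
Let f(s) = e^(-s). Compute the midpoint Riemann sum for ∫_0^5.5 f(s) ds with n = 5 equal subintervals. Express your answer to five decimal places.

0.94742

Δs = (5.5 − 0)/5 = 1.1.
Midpoints: 0.55, 1.65, 2.75, 3.85, 4.95.
f(0.55) ≈ 0.57695, f(1.65) ≈ 0.19205, f(2.75) ≈ 0.06393, f(3.85) ≈ 0.02128, f(4.95) ≈ 0.00708.
Sum = Δs · [f(0.55) + f(1.65) + f(2.75) + f(3.85) + f(4.95)].
Sum ≈ 0.94742.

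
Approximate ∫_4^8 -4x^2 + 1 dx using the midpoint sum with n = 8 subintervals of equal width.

-593

Δx = (8 − 4)/8 = 0.5.
Midpoints: 4.25, 4.75, 5.25, 5.75, 6.25, 6.75, 7.25, 7.75.
f(4.25) = -71.25, f(4.75) = -89.25, f(5.25) = -109.25, f(5.75) = -131.25, f(6.25) = -155.25, f(6.75) = -181.25, f(7.25) = -209.25, f(7.75) = -239.25.
Sum = Δx · [f(4.25) + f(4.75) + f(5.25) + ...].
Sum = -593.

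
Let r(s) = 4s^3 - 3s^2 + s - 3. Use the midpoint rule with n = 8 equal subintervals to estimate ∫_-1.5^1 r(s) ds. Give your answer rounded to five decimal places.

-16.44043

Δs = (1 − (-1.5))/8 = 0.3125.
Midpoints: -1.34375, -1.03125, -0.71875, -0.40625, -0.09375, 0.21875, 0.53125, 0.84375.
r(-1.34375) = -159467/8192, r(-1.03125) = -95097/8192, r(-0.71875) = -55327/8192, r(-0.40625) = -34157/8192, r(-0.09375) = -25587/8192, r(0.21875) = -23617/8192, r(0.53125) = -22247/8192, r(0.84375) = -15477/8192.
Sum = Δs · [r(-1.34375) + r(-1.03125) + r(-0.71875) + ...].
Sum ≈ -16.44043.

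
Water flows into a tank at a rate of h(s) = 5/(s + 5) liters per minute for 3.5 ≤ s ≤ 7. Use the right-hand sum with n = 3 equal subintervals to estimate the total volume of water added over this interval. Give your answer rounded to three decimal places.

Δs = (7 − 3.5)/3 = 7/6.
Right endpoints: 14/3, 35/6, 7.
h(14/3) = 15/29, h(35/6) = 6/13, h(7) = 5/12.
Sum = Δs · [h(14/3) + h(35/6) + h(7)].
Sum ≈ 1.628.

1.628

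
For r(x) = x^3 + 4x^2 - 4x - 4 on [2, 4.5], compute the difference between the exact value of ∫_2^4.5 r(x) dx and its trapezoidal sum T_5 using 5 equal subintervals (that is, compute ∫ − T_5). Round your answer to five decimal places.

Exact integral: ∫_2^4.5 r(x) dx ≈ 166.8489583.
T_5 = 168.28125.
Error ≈ 166.8489583 − 168.28125 ≈ -1.43229.

-1.43229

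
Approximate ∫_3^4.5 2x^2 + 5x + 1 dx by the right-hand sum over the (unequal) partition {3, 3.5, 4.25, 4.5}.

81.28125

Subinterval widths: 0.5, 0.75, 0.25.
Right endpoints: 3.5, 4.25, 4.5.
f(3.5) = 43, f(4.25) = 58.375, f(4.5) = 64.
Sum = Σ Δx_i · f(x_i).
Sum = 81.28125.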